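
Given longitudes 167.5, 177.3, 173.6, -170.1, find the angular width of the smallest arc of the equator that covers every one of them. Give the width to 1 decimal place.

22.4°

Sort the longitudes: -170.1°, +167.5°, +173.6°, +177.3°.
Eastward gaps between consecutive values (wrapping around): 337.6°, 6.1°, 3.7°, 12.6°.
Largest gap = 337.6° ⇒ minimal covering band is its complement: 360° − 337.6° = 22.4°.
Band runs from +167.5° eastward to -170.1°, crossing the antimeridian.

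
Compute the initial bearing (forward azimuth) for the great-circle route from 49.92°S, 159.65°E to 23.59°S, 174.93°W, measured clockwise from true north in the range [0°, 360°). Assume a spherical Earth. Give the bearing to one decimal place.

46.3°

Δλ = -174.93 − 159.65 = -334.58°; wrapped into (−180°, 180°]: 25.42°.
θ = atan2( sin Δλ · cos φ₂ , cos φ₁ · sin φ₂ − sin φ₁ · cos φ₂ · cos Δλ )
  = atan2(0.39338, 0.37565) = 46.320° → normalised to [0°, 360°): 46.320°.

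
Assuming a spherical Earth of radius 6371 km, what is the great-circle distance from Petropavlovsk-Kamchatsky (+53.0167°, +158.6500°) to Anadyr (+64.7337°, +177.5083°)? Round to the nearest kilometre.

1681 km

Δλ = 177.5083 − 158.6500 = 18.8583°.
Δφ = 64.7337 − 53.0167 = 11.7170°.
a = sin²(Δφ/2) + cos φ₁ · cos φ₂ · sin²(Δλ/2) = 0.017310.
c = 2·atan2(√a, √(1−a)) = 0.26390 rad → d = 6371·c ≈ 1681.32 km.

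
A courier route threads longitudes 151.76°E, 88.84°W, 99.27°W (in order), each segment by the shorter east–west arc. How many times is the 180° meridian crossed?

Leg 1: +151.76° → -88.84°, shortest Δλ = 119.4° (east) — crosses 180°.
Leg 2: -88.84° → -99.27°, shortest Δλ = -10.43° (west) — does not cross 180°.
Total crossings: 1.

1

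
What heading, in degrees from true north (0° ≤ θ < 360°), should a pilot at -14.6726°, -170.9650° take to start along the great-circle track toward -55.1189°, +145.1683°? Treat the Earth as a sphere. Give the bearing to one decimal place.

209.9°

Δλ = 145.1683 − -170.9650 = 316.1333°; wrapped into (−180°, 180°]: -43.8667°.
θ = atan2( sin Δλ · cos φ₂ , cos φ₁ · sin φ₂ − sin φ₁ · cos φ₂ · cos Δλ )
  = atan2(-0.39630, -0.68916) = -150.099° → normalised to [0°, 360°): 209.901°.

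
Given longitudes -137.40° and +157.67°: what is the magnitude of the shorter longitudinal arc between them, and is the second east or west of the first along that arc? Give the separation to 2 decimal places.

64.93° west

Raw difference: 157.67 − -137.40 = 295.07°.
Normalise into (−180°, 180°]: 295.07° − 360° = -64.93°.
Negative ⇒ the second point lies to the west; separation 64.93°.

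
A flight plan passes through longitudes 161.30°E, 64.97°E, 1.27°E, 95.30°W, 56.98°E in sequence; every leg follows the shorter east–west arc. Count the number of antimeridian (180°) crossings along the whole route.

0

Leg 1: +161.30° → +64.97°, shortest Δλ = -96.33° (west) — does not cross 180°.
Leg 2: +64.97° → +1.27°, shortest Δλ = -63.7° (west) — does not cross 180°.
Leg 3: +1.27° → -95.30°, shortest Δλ = -96.57° (west) — does not cross 180°.
Leg 4: -95.30° → +56.98°, shortest Δλ = 152.28° (east) — does not cross 180°.
Total crossings: 0.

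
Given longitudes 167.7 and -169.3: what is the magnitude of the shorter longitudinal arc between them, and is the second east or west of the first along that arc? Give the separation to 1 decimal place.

23.0° east

Raw difference: -169.3 − 167.7 = -337.0°.
Normalise into (−180°, 180°]: -337.0° + 360° = 23.0°.
Positive ⇒ the second point lies to the east; separation 23.0°.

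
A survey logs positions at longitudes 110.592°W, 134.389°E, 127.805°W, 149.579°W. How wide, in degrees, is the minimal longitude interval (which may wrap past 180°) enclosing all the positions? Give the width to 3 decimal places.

115.019°

Sort the longitudes: -149.579°, -127.805°, -110.592°, +134.389°.
Eastward gaps between consecutive values (wrapping around): 21.774°, 17.213°, 244.981°, 76.032°.
Largest gap = 244.981° ⇒ minimal covering band is its complement: 360° − 244.981° = 115.019°.
Band runs from +134.389° eastward to -110.592°, crossing the antimeridian.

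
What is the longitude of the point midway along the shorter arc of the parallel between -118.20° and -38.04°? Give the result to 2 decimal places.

Signed shortest Δλ from -118.20° to -38.04° is +80.16°.
Midpoint longitude = -118.20° + (+80.16°)/2 = -118.20° + 40.08° = -78.12°.

-78.12°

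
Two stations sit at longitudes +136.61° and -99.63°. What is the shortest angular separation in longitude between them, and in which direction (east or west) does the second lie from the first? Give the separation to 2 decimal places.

Raw difference: -99.63 − 136.61 = -236.24°.
Normalise into (−180°, 180°]: -236.24° + 360° = 123.76°.
Positive ⇒ the second point lies to the east; separation 123.76°.

123.76° east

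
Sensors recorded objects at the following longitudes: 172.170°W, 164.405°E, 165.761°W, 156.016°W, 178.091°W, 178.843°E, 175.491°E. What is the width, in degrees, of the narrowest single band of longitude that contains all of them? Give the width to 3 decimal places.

39.579°

Sort the longitudes: -178.091°, -172.170°, -165.761°, -156.016°, +164.405°, +175.491°, +178.843°.
Eastward gaps between consecutive values (wrapping around): 5.921°, 6.409°, 9.745°, 320.421°, 11.086°, 3.352°, 3.066°.
Largest gap = 320.421° ⇒ minimal covering band is its complement: 360° − 320.421° = 39.579°.
Band runs from +164.405° eastward to -156.016°, crossing the antimeridian.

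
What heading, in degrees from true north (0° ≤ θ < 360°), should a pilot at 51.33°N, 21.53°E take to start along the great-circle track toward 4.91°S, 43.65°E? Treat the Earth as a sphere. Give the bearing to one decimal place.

Δλ = 43.65 − 21.53 = 22.12°.
θ = atan2( sin Δλ · cos φ₂ , cos φ₁ · sin φ₂ − sin φ₁ · cos φ₂ · cos Δλ )
  = atan2(0.37517, -0.77412) = 154.143° → normalised to [0°, 360°): 154.143°.

154.1°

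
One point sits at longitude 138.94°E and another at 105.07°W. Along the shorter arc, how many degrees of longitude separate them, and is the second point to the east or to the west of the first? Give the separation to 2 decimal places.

115.99° east

Raw difference: -105.07 − 138.94 = -244.01°.
Normalise into (−180°, 180°]: -244.01° + 360° = 115.99°.
Positive ⇒ the second point lies to the east; separation 115.99°.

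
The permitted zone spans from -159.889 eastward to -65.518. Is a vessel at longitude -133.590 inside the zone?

Yes

Band width going east from -159.889° to -65.518°: ((-65.518 − -159.889) mod 360) = 94.371°.
Offset of -133.590° east of the west edge: ((-133.590 − -159.889) mod 360) = 26.299°.
26.299° ≤ 94.371° ⇒ inside.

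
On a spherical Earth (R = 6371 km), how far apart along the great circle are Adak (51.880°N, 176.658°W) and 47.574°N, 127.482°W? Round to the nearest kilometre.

3499 km

Δλ = -127.482 − -176.658 = 49.176°.
Δφ = 47.574 − 51.880 = -4.306°.
a = sin²(Δφ/2) + cos φ₁ · cos φ₂ · sin²(Δλ/2) = 0.073514.
c = 2·atan2(√a, √(1−a)) = 0.54914 rad → d = 6371·c ≈ 3498.58 km.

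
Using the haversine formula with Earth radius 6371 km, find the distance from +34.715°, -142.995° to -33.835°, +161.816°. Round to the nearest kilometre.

9544 km

Δλ = 161.816 − -142.995 = 304.811°; wrapped into (−180°, 180°]: -55.189°.
Δφ = -33.835 − 34.715 = -68.550°.
a = sin²(Δφ/2) + cos φ₁ · cos φ₂ · sin²(Δλ/2) = 0.463657.
c = 2·atan2(√a, √(1−a)) = 1.49805 rad → d = 6371·c ≈ 9544.05 km.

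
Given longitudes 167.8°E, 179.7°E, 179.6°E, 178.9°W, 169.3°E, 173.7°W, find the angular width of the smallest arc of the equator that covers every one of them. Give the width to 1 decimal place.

Sort the longitudes: -178.9°, -173.7°, +167.8°, +169.3°, +179.6°, +179.7°.
Eastward gaps between consecutive values (wrapping around): 5.2°, 341.5°, 1.5°, 10.3°, 0.1°, 1.4°.
Largest gap = 341.5° ⇒ minimal covering band is its complement: 360° − 341.5° = 18.5°.
Band runs from +167.8° eastward to -173.7°, crossing the antimeridian.

18.5°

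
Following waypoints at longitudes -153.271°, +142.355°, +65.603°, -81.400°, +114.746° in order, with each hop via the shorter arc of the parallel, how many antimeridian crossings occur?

Leg 1: -153.271° → +142.355°, shortest Δλ = -64.374° (west) — crosses 180°.
Leg 2: +142.355° → +65.603°, shortest Δλ = -76.752° (west) — does not cross 180°.
Leg 3: +65.603° → -81.400°, shortest Δλ = -147.003° (west) — does not cross 180°.
Leg 4: -81.400° → +114.746°, shortest Δλ = -163.854° (west) — crosses 180°.
Total crossings: 2.

2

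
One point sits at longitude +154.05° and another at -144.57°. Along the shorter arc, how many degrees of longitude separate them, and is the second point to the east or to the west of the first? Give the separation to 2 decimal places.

61.38° east

Raw difference: -144.57 − 154.05 = -298.62°.
Normalise into (−180°, 180°]: -298.62° + 360° = 61.38°.
Positive ⇒ the second point lies to the east; separation 61.38°.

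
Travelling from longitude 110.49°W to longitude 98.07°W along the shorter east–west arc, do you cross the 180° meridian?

Signed shortest Δλ = ((-98.07 − -110.49 + 180) mod 360) − 180 = 12.42°.
Going east by 12.42° from -110.49° reaches -98.07° without touching 180°.

No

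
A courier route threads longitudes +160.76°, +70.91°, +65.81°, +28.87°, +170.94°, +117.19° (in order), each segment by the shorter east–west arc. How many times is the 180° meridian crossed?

Leg 1: +160.76° → +70.91°, shortest Δλ = -89.85° (west) — does not cross 180°.
Leg 2: +70.91° → +65.81°, shortest Δλ = -5.1° (west) — does not cross 180°.
Leg 3: +65.81° → +28.87°, shortest Δλ = -36.94° (west) — does not cross 180°.
Leg 4: +28.87° → +170.94°, shortest Δλ = 142.07° (east) — does not cross 180°.
Leg 5: +170.94° → +117.19°, shortest Δλ = -53.75° (west) — does not cross 180°.
Total crossings: 0.

0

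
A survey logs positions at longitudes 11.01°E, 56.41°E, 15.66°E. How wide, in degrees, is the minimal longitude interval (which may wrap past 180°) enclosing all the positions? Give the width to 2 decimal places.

45.40°

Sort the longitudes: +11.01°, +15.66°, +56.41°.
Eastward gaps between consecutive values (wrapping around): 4.65°, 40.75°, 314.60°.
Largest gap = 314.60° ⇒ minimal covering band is its complement: 360° − 314.60° = 45.40°.
Band runs from +11.01° eastward to +56.41°.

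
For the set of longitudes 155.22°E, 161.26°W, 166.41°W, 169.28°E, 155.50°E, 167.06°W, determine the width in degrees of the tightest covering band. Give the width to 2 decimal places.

Sort the longitudes: -167.06°, -166.41°, -161.26°, +155.22°, +155.50°, +169.28°.
Eastward gaps between consecutive values (wrapping around): 0.65°, 5.15°, 316.48°, 0.28°, 13.78°, 23.66°.
Largest gap = 316.48° ⇒ minimal covering band is its complement: 360° − 316.48° = 43.52°.
Band runs from +155.22° eastward to -161.26°, crossing the antimeridian.

43.52°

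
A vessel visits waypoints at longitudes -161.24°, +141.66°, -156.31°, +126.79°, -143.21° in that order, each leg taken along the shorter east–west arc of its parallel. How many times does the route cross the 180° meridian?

Leg 1: -161.24° → +141.66°, shortest Δλ = -57.1° (west) — crosses 180°.
Leg 2: +141.66° → -156.31°, shortest Δλ = 62.03° (east) — crosses 180°.
Leg 3: -156.31° → +126.79°, shortest Δλ = -76.9° (west) — crosses 180°.
Leg 4: +126.79° → -143.21°, shortest Δλ = 90.0° (east) — crosses 180°.
Total crossings: 4.

4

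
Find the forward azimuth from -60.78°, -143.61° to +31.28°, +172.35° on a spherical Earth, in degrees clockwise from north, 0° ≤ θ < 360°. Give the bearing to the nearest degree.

323°

Δλ = 172.35 − -143.61 = 315.96°; wrapped into (−180°, 180°]: -44.04°.
θ = atan2( sin Δλ · cos φ₂ , cos φ₁ · sin φ₂ − sin φ₁ · cos φ₂ · cos Δλ )
  = atan2(-0.59411, 0.78965) = -36.957° → normalised to [0°, 360°): 323.043°.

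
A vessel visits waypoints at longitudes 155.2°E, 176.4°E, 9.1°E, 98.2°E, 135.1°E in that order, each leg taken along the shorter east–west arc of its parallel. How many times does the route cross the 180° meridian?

Leg 1: +155.2° → +176.4°, shortest Δλ = 21.2° (east) — does not cross 180°.
Leg 2: +176.4° → +9.1°, shortest Δλ = -167.3° (west) — does not cross 180°.
Leg 3: +9.1° → +98.2°, shortest Δλ = 89.1° (east) — does not cross 180°.
Leg 4: +98.2° → +135.1°, shortest Δλ = 36.9° (east) — does not cross 180°.
Total crossings: 0.

0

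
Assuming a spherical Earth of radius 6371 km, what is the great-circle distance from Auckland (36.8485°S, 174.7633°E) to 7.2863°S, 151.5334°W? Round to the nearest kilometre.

4734 km

Δλ = -151.5334 − 174.7633 = -326.2967°; wrapped into (−180°, 180°]: 33.7033°.
Δφ = -7.2863 − -36.8485 = 29.5622°.
a = sin²(Δφ/2) + cos φ₁ · cos φ₂ · sin²(Δλ/2) = 0.131797.
c = 2·atan2(√a, √(1−a)) = 0.74305 rad → d = 6371·c ≈ 4733.99 km.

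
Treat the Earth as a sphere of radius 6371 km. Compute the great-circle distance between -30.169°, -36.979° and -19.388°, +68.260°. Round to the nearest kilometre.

Δλ = 68.260 − -36.979 = 105.239°.
Δφ = -19.388 − -30.169 = 10.781°.
a = sin²(Δφ/2) + cos φ₁ · cos φ₂ · sin²(Δλ/2) = 0.523764.
c = 2·atan2(√a, √(1−a)) = 1.61834 rad → d = 6371·c ≈ 10310.45 km.

10310 km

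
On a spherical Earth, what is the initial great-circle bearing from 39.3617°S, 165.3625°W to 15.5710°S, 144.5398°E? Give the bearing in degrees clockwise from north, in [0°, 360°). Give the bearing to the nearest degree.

284°

Δλ = 144.5398 − -165.3625 = 309.9023°; wrapped into (−180°, 180°]: -50.0977°.
θ = atan2( sin Δλ · cos φ₂ , cos φ₁ · sin φ₂ − sin φ₁ · cos φ₂ · cos Δλ )
  = atan2(-0.73898, 0.18436) = -75.992° → normalised to [0°, 360°): 284.008°.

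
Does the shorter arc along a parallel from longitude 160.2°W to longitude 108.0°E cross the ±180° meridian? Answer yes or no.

Yes

Naïve |108.0 − -160.2| = 268.2° > 180°, so the shorter arc goes the other way round — across 180°.
Signed shortest Δλ = ((108.0 − -160.2 + 180) mod 360) − 180 = -91.8°.
Going west by 91.8° from -160.2° passes through 180° before reaching +108.0°.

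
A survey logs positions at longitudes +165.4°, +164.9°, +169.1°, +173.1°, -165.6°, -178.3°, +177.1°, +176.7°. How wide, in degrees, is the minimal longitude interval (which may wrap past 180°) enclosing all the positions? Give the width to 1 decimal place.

Sort the longitudes: -178.3°, -165.6°, +164.9°, +165.4°, +169.1°, +173.1°, +176.7°, +177.1°.
Eastward gaps between consecutive values (wrapping around): 12.7°, 330.5°, 0.5°, 3.7°, 4.0°, 3.6°, 0.4°, 4.6°.
Largest gap = 330.5° ⇒ minimal covering band is its complement: 360° − 330.5° = 29.5°.
Band runs from +164.9° eastward to -165.6°, crossing the antimeridian.

29.5°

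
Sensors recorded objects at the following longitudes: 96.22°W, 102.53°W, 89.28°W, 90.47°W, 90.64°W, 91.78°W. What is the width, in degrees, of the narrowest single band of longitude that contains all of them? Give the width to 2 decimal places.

Sort the longitudes: -102.53°, -96.22°, -91.78°, -90.64°, -90.47°, -89.28°.
Eastward gaps between consecutive values (wrapping around): 6.31°, 4.44°, 1.14°, 0.17°, 1.19°, 346.75°.
Largest gap = 346.75° ⇒ minimal covering band is its complement: 360° − 346.75° = 13.25°.
Band runs from -102.53° eastward to -89.28°.

13.25°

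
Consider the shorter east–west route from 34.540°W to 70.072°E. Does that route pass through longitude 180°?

Signed shortest Δλ = ((70.072 − -34.540 + 180) mod 360) − 180 = 104.612°.
Going east by 104.612° from -34.540° reaches +70.072° without touching 180°.

No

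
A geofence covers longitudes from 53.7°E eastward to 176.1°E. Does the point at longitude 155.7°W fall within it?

Band width going east from +53.7° to +176.1°: ((176.1 − 53.7) mod 360) = 122.4°.
Offset of -155.7° east of the west edge: ((-155.7 − 53.7) mod 360) = 150.6°.
150.6° > 122.4° ⇒ outside.

No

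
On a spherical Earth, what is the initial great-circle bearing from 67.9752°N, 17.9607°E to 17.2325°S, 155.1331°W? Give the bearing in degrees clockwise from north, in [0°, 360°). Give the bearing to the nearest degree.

351°

Δλ = -155.1331 − 17.9607 = -173.0938°.
θ = atan2( sin Δλ · cos φ₂ , cos φ₁ · sin φ₂ − sin φ₁ · cos φ₂ · cos Δλ )
  = atan2(-0.11485, 0.76789) = -8.506° → normalised to [0°, 360°): 351.494°.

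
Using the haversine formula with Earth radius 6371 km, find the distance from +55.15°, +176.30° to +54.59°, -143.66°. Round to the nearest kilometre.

Δλ = -143.66 − 176.30 = -319.96°; wrapped into (−180°, 180°]: 40.04°.
Δφ = 54.59 − 55.15 = -0.56°.
a = sin²(Δφ/2) + cos φ₁ · cos φ₂ · sin²(Δλ/2) = 0.038830.
c = 2·atan2(√a, √(1−a)) = 0.39670 rad → d = 6371·c ≈ 2527.38 km.

2527 km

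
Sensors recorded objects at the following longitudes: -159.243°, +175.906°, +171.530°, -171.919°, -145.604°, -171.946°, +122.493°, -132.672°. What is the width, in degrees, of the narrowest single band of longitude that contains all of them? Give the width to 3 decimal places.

104.835°

Sort the longitudes: -171.946°, -171.919°, -159.243°, -145.604°, -132.672°, +122.493°, +171.530°, +175.906°.
Eastward gaps between consecutive values (wrapping around): 0.027°, 12.676°, 13.639°, 12.932°, 255.165°, 49.037°, 4.376°, 12.148°.
Largest gap = 255.165° ⇒ minimal covering band is its complement: 360° − 255.165° = 104.835°.
Band runs from +122.493° eastward to -132.672°, crossing the antimeridian.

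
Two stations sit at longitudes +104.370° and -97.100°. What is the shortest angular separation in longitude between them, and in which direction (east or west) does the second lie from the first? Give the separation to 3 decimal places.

Raw difference: -97.100 − 104.370 = -201.47°.
Normalise into (−180°, 180°]: -201.47° + 360° = 158.53°.
Positive ⇒ the second point lies to the east; separation 158.530°.

158.530° east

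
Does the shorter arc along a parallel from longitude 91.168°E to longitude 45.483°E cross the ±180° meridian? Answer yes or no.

No

Signed shortest Δλ = ((45.483 − 91.168 + 180) mod 360) − 180 = -45.685°.
Going west by 45.685° from +91.168° reaches +45.483° without touching 180°.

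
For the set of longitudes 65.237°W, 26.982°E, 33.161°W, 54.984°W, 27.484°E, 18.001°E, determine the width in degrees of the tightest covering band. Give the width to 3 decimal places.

Sort the longitudes: -65.237°, -54.984°, -33.161°, +18.001°, +26.982°, +27.484°.
Eastward gaps between consecutive values (wrapping around): 10.253°, 21.823°, 51.162°, 8.981°, 0.502°, 267.279°.
Largest gap = 267.279° ⇒ minimal covering band is its complement: 360° − 267.279° = 92.721°.
Band runs from -65.237° eastward to +27.484°.

92.721°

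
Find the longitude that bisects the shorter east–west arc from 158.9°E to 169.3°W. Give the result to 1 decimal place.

Signed shortest Δλ from +158.9° to -169.3° is +31.8°.
Midpoint longitude = +158.9° + (+31.8°)/2 = +158.9° + 15.9° = +174.8°.
(The naïve average (+158.9 + -169.3)/2 = -5.2° is on the wrong side of the globe.)

174.8°E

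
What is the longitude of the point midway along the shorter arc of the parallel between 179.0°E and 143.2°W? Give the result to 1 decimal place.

162.1°W

Signed shortest Δλ from +179.0° to -143.2° is +37.8°.
Midpoint longitude = +179.0° + (+37.8°)/2 = +179.0° + 18.9° = +197.9°.
Normalise into (−180°, 180°]: -162.1°.
(The naïve average (+179.0 + -143.2)/2 = 17.9° is on the wrong side of the globe.)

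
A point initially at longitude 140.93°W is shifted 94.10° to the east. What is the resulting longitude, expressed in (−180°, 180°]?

Start at -140.93°; shift +94.10° → -46.83°.
-46.83° already lies in (−180°, 180°].

46.83°W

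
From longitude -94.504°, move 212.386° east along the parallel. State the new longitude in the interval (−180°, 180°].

+117.882°

Start at -94.504°; shift +212.386° → +117.882°.
+117.882° already lies in (−180°, 180°].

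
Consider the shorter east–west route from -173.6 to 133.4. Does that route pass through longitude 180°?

Naïve |133.4 − -173.6| = 307.0° > 180°, so the shorter arc goes the other way round — across 180°.
Signed shortest Δλ = ((133.4 − -173.6 + 180) mod 360) − 180 = -53.0°.
Going west by 53.0° from -173.6° passes through 180° before reaching +133.4°.

Yes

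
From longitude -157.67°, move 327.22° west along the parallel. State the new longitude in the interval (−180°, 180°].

Start at -157.67°; shift −327.22° → -484.89°.
-484.89° lies outside (−180°, 180°]; add 360° → -124.89°.

-124.89°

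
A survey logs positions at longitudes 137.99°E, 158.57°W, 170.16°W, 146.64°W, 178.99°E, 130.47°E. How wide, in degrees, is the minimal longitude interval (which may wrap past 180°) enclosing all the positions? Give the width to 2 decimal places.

82.89°

Sort the longitudes: -170.16°, -158.57°, -146.64°, +130.47°, +137.99°, +178.99°.
Eastward gaps between consecutive values (wrapping around): 11.59°, 11.93°, 277.11°, 7.52°, 41.00°, 10.85°.
Largest gap = 277.11° ⇒ minimal covering band is its complement: 360° − 277.11° = 82.89°.
Band runs from +130.47° eastward to -146.64°, crossing the antimeridian.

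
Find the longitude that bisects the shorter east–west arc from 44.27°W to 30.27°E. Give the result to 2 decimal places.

Signed shortest Δλ from -44.27° to +30.27° is +74.54°.
Midpoint longitude = -44.27° + (+74.54°)/2 = -44.27° + 37.27° = -7.00°.

7.00°W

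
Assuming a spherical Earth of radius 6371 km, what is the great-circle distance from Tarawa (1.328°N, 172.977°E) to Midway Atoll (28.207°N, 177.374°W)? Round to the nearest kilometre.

3160 km

Δλ = -177.374 − 172.977 = -350.351°; wrapped into (−180°, 180°]: 9.649°.
Δφ = 28.207 − 1.328 = 26.879°.
a = sin²(Δφ/2) + cos φ₁ · cos φ₂ · sin²(Δλ/2) = 0.060250.
c = 2·atan2(√a, √(1−a)) = 0.49599 rad → d = 6371·c ≈ 3159.93 km.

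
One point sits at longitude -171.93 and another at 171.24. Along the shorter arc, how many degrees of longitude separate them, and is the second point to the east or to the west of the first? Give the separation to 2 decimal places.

Raw difference: 171.24 − -171.93 = 343.17°.
Normalise into (−180°, 180°]: 343.17° − 360° = -16.83°.
Negative ⇒ the second point lies to the west; separation 16.83°.

16.83° west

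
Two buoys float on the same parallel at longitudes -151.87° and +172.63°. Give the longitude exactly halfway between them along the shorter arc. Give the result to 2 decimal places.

Signed shortest Δλ from -151.87° to +172.63° is -35.50°.
Midpoint longitude = -151.87° + (-35.50°)/2 = -151.87° − 17.75° = -169.62°.
(The naïve average (-151.87 + +172.63)/2 = 10.38° is on the wrong side of the globe.)

-169.62°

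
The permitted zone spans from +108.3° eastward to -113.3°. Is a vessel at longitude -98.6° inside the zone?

Band width going east from +108.3° to -113.3°: ((-113.3 − 108.3) mod 360) = 138.4°.
Offset of -98.6° east of the west edge: ((-98.6 − 108.3) mod 360) = 153.1°.
153.1° > 138.4° ⇒ outside.

No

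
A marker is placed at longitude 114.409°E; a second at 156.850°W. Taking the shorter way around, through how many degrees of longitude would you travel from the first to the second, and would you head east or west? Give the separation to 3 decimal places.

Raw difference: -156.850 − 114.409 = -271.259°.
Normalise into (−180°, 180°]: -271.259° + 360° = 88.741°.
Positive ⇒ the second point lies to the east; separation 88.741°.

88.741° east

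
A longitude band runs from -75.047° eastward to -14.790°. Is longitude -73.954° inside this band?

Band width going east from -75.047° to -14.790°: ((-14.790 − -75.047) mod 360) = 60.257°.
Offset of -73.954° east of the west edge: ((-73.954 − -75.047) mod 360) = 1.093°.
1.093° ≤ 60.257° ⇒ inside.

Yes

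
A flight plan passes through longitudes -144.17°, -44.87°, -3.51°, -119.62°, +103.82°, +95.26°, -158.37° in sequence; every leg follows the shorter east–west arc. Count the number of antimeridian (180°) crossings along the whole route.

2

Leg 1: -144.17° → -44.87°, shortest Δλ = 99.3° (east) — does not cross 180°.
Leg 2: -44.87° → -3.51°, shortest Δλ = 41.36° (east) — does not cross 180°.
Leg 3: -3.51° → -119.62°, shortest Δλ = -116.11° (west) — does not cross 180°.
Leg 4: -119.62° → +103.82°, shortest Δλ = -136.56° (west) — crosses 180°.
Leg 5: +103.82° → +95.26°, shortest Δλ = -8.56° (west) — does not cross 180°.
Leg 6: +95.26° → -158.37°, shortest Δλ = 106.37° (east) — crosses 180°.
Total crossings: 2.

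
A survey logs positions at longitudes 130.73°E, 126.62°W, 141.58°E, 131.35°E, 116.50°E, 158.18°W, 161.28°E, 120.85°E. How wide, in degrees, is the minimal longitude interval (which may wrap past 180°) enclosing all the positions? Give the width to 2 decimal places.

Sort the longitudes: -158.18°, -126.62°, +116.50°, +120.85°, +130.73°, +131.35°, +141.58°, +161.28°.
Eastward gaps between consecutive values (wrapping around): 31.56°, 243.12°, 4.35°, 9.88°, 0.62°, 10.23°, 19.70°, 40.54°.
Largest gap = 243.12° ⇒ minimal covering band is its complement: 360° − 243.12° = 116.88°.
Band runs from +116.50° eastward to -126.62°, crossing the antimeridian.

116.88°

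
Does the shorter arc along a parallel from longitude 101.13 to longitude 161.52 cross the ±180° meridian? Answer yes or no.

Signed shortest Δλ = ((161.52 − 101.13 + 180) mod 360) − 180 = 60.39°.
Going east by 60.39° from +101.13° reaches +161.52° without touching 180°.

No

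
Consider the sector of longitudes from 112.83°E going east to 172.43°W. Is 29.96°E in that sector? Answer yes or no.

Band width going east from +112.83° to -172.43°: ((-172.43 − 112.83) mod 360) = 74.74°.
Offset of +29.96° east of the west edge: ((29.96 − 112.83) mod 360) = 277.13°.
277.13° > 74.74° ⇒ outside.

No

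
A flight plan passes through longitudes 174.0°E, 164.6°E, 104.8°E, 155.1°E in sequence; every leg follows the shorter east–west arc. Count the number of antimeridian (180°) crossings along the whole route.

Leg 1: +174.0° → +164.6°, shortest Δλ = -9.4° (west) — does not cross 180°.
Leg 2: +164.6° → +104.8°, shortest Δλ = -59.8° (west) — does not cross 180°.
Leg 3: +104.8° → +155.1°, shortest Δλ = 50.3° (east) — does not cross 180°.
Total crossings: 0.

0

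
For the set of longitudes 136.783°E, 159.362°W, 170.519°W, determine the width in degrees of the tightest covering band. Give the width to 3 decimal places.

Sort the longitudes: -170.519°, -159.362°, +136.783°.
Eastward gaps between consecutive values (wrapping around): 11.157°, 296.145°, 52.698°.
Largest gap = 296.145° ⇒ minimal covering band is its complement: 360° − 296.145° = 63.855°.
Band runs from +136.783° eastward to -159.362°, crossing the antimeridian.

63.855°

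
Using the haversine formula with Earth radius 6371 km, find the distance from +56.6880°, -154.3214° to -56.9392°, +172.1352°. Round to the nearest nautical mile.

7012 nmi

Δλ = 172.1352 − -154.3214 = 326.4566°; wrapped into (−180°, 180°]: -33.5434°.
Δφ = -56.9392 − 56.6880 = -113.6272°.
a = sin²(Δφ/2) + cos φ₁ · cos φ₂ · sin²(Δλ/2) = 0.725339.
c = 2·atan2(√a, √(1−a)) = 2.03832 rad → d = 6371·c ≈ 12986.14 km ≈ 7011.96 nmi.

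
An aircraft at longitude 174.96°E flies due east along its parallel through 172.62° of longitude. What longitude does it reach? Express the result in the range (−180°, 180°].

Start at +174.96°; shift +172.62° → +347.58°.
+347.58° lies outside (−180°, 180°]; subtract 360° → -12.42°.

12.42°W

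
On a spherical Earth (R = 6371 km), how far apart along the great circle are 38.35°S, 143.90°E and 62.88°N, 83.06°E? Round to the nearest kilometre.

Δλ = 83.06 − 143.90 = -60.84°.
Δφ = 62.88 − -38.35 = 101.23°.
a = sin²(Δφ/2) + cos φ₁ · cos φ₂ · sin²(Δλ/2) = 0.689028.
c = 2·atan2(√a, √(1−a)) = 1.95849 rad → d = 6371·c ≈ 12477.55 km.

12478 km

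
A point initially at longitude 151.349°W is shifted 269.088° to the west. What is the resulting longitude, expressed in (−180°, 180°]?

60.437°W

Start at -151.349°; shift −269.088° → -420.437°.
-420.437° lies outside (−180°, 180°]; add 360° → -60.437°.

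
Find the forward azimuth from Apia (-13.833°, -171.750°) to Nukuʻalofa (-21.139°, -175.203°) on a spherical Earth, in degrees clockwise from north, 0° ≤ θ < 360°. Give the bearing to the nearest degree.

Δλ = -175.203 − -171.750 = -3.453°.
θ = atan2( sin Δλ · cos φ₂ , cos φ₁ · sin φ₂ − sin φ₁ · cos φ₂ · cos Δλ )
  = atan2(-0.05618, -0.12757) = -156.234° → normalised to [0°, 360°): 203.766°.

204°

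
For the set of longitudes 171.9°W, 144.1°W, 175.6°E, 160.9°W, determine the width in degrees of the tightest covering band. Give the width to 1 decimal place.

40.3°

Sort the longitudes: -171.9°, -160.9°, -144.1°, +175.6°.
Eastward gaps between consecutive values (wrapping around): 11.0°, 16.8°, 319.7°, 12.5°.
Largest gap = 319.7° ⇒ minimal covering band is its complement: 360° − 319.7° = 40.3°.
Band runs from +175.6° eastward to -144.1°, crossing the antimeridian.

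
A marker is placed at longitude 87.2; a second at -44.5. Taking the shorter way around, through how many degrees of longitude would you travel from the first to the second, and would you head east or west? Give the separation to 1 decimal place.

131.7° west

Raw difference: -44.5 − 87.2 = -131.7°.
Normalise into (−180°, 180°]: -131.7° stays -131.7°.
Negative ⇒ the second point lies to the west; separation 131.7°.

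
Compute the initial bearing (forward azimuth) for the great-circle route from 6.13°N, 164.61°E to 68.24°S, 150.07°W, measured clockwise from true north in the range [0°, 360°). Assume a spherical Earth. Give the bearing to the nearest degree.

165°

Δλ = -150.07 − 164.61 = -314.68°; wrapped into (−180°, 180°]: 45.32°.
θ = atan2( sin Δλ · cos φ₂ , cos φ₁ · sin φ₂ − sin φ₁ · cos φ₂ · cos Δλ )
  = atan2(0.26360, -0.95127) = 164.512° → normalised to [0°, 360°): 164.512°.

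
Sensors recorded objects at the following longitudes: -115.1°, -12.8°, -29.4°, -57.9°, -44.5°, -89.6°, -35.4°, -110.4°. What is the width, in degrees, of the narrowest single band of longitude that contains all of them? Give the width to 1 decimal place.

Sort the longitudes: -115.1°, -110.4°, -89.6°, -57.9°, -44.5°, -35.4°, -29.4°, -12.8°.
Eastward gaps between consecutive values (wrapping around): 4.7°, 20.8°, 31.7°, 13.4°, 9.1°, 6.0°, 16.6°, 257.7°.
Largest gap = 257.7° ⇒ minimal covering band is its complement: 360° − 257.7° = 102.3°.
Band runs from -115.1° eastward to -12.8°.

102.3°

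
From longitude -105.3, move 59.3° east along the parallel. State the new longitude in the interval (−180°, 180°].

Start at -105.3°; shift +59.3° → -46.0°.
-46.0° already lies in (−180°, 180°].

-46.0°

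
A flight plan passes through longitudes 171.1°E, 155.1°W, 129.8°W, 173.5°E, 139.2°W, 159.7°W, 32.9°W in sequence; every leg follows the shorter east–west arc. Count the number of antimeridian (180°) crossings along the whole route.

3

Leg 1: +171.1° → -155.1°, shortest Δλ = 33.8° (east) — crosses 180°.
Leg 2: -155.1° → -129.8°, shortest Δλ = 25.3° (east) — does not cross 180°.
Leg 3: -129.8° → +173.5°, shortest Δλ = -56.7° (west) — crosses 180°.
Leg 4: +173.5° → -139.2°, shortest Δλ = 47.3° (east) — crosses 180°.
Leg 5: -139.2° → -159.7°, shortest Δλ = -20.5° (west) — does not cross 180°.
Leg 6: -159.7° → -32.9°, shortest Δλ = 126.8° (east) — does not cross 180°.
Total crossings: 3.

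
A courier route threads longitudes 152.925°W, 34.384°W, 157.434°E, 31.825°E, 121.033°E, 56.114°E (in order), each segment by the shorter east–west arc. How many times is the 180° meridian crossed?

Leg 1: -152.925° → -34.384°, shortest Δλ = 118.541° (east) — does not cross 180°.
Leg 2: -34.384° → +157.434°, shortest Δλ = -168.182° (west) — crosses 180°.
Leg 3: +157.434° → +31.825°, shortest Δλ = -125.609° (west) — does not cross 180°.
Leg 4: +31.825° → +121.033°, shortest Δλ = 89.208° (east) — does not cross 180°.
Leg 5: +121.033° → +56.114°, shortest Δλ = -64.919° (west) — does not cross 180°.
Total crossings: 1.

1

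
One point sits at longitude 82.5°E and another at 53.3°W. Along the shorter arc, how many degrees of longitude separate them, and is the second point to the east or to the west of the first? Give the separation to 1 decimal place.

135.8° west

Raw difference: -53.3 − 82.5 = -135.8°.
Normalise into (−180°, 180°]: -135.8° stays -135.8°.
Negative ⇒ the second point lies to the west; separation 135.8°.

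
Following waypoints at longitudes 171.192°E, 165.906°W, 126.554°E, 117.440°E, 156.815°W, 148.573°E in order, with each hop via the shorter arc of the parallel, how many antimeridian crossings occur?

Leg 1: +171.192° → -165.906°, shortest Δλ = 22.902° (east) — crosses 180°.
Leg 2: -165.906° → +126.554°, shortest Δλ = -67.54° (west) — crosses 180°.
Leg 3: +126.554° → +117.440°, shortest Δλ = -9.114° (west) — does not cross 180°.
Leg 4: +117.440° → -156.815°, shortest Δλ = 85.745° (east) — crosses 180°.
Leg 5: -156.815° → +148.573°, shortest Δλ = -54.612° (west) — crosses 180°.
Total crossings: 4.

4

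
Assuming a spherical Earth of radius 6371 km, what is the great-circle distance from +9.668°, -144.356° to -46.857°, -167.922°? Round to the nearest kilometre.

Δλ = -167.922 − -144.356 = -23.566°.
Δφ = -46.857 − 9.668 = -56.525°.
a = sin²(Δφ/2) + cos φ₁ · cos φ₂ · sin²(Δλ/2) = 0.252324.
c = 2·atan2(√a, √(1−a)) = 1.05256 rad → d = 6371·c ≈ 6705.83 km.

6706 km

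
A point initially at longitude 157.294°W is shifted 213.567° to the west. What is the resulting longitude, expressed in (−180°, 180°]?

10.861°W

Start at -157.294°; shift −213.567° → -370.861°.
-370.861° lies outside (−180°, 180°]; add 360° → -10.861°.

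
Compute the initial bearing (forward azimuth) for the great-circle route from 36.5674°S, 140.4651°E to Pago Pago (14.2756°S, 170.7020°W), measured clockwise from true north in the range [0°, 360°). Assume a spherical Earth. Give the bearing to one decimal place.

76.0°

Δλ = -170.7020 − 140.4651 = -311.1671°; wrapped into (−180°, 180°]: 48.8329°.
θ = atan2( sin Δλ · cos φ₂ , cos φ₁ · sin φ₂ − sin φ₁ · cos φ₂ · cos Δλ )
  = atan2(0.72955, 0.18201) = 75.992° → normalised to [0°, 360°): 75.992°.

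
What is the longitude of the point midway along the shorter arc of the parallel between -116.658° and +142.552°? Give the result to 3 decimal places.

-167.053°

Signed shortest Δλ from -116.658° to +142.552° is -100.790°.
Midpoint longitude = -116.658° + (-100.790°)/2 = -116.658° − 50.395° = -167.053°.
(The naïve average (-116.658 + +142.552)/2 = 12.947° is on the wrong side of the globe.)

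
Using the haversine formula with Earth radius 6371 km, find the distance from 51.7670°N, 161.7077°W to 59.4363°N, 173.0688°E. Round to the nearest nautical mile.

963 nmi

Δλ = 173.0688 − -161.7077 = 334.7765°; wrapped into (−180°, 180°]: -25.2235°.
Δφ = 59.4363 − 51.7670 = 7.6693°.
a = sin²(Δφ/2) + cos φ₁ · cos φ₂ · sin²(Δλ/2) = 0.019475.
c = 2·atan2(√a, √(1−a)) = 0.28002 rad → d = 6371·c ≈ 1784.00 km ≈ 963.29 nmi.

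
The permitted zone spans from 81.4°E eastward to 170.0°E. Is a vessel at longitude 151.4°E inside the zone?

Band width going east from +81.4° to +170.0°: ((170.0 − 81.4) mod 360) = 88.6°.
Offset of +151.4° east of the west edge: ((151.4 − 81.4) mod 360) = 70.0°.
70.0° ≤ 88.6° ⇒ inside.

Yes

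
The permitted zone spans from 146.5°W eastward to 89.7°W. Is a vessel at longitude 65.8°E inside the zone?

Band width going east from -146.5° to -89.7°: ((-89.7 − -146.5) mod 360) = 56.8°.
Offset of +65.8° east of the west edge: ((65.8 − -146.5) mod 360) = 212.3°.
212.3° > 56.8° ⇒ outside.

No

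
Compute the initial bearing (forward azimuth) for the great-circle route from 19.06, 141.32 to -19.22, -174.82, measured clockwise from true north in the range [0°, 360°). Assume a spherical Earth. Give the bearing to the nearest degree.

Δλ = -174.82 − 141.32 = -316.14°; wrapped into (−180°, 180°]: 43.86°.
θ = atan2( sin Δλ · cos φ₂ , cos φ₁ · sin φ₂ − sin φ₁ · cos φ₂ · cos Δλ )
  = atan2(0.65428, -0.53348) = 129.193° → normalised to [0°, 360°): 129.193°.

129°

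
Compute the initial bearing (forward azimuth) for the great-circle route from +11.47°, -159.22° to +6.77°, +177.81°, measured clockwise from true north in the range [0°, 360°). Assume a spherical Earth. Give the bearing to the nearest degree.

260°

Δλ = 177.81 − -159.22 = 337.03°; wrapped into (−180°, 180°]: -22.97°.
θ = atan2( sin Δλ · cos φ₂ , cos φ₁ · sin φ₂ − sin φ₁ · cos φ₂ · cos Δλ )
  = atan2(-0.38753, -0.06628) = -99.706° → normalised to [0°, 360°): 260.294°.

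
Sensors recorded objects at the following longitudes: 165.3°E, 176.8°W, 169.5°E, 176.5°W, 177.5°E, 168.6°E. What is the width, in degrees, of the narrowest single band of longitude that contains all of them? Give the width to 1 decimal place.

18.2°

Sort the longitudes: -176.8°, -176.5°, +165.3°, +168.6°, +169.5°, +177.5°.
Eastward gaps between consecutive values (wrapping around): 0.3°, 341.8°, 3.3°, 0.9°, 8.0°, 5.7°.
Largest gap = 341.8° ⇒ minimal covering band is its complement: 360° − 341.8° = 18.2°.
Band runs from +165.3° eastward to -176.5°, crossing the antimeridian.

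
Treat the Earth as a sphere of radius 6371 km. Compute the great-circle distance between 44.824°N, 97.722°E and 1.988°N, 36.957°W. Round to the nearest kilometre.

Δλ = -36.957 − 97.722 = -134.679°.
Δφ = 1.988 − 44.824 = -42.836°.
a = sin²(Δφ/2) + cos φ₁ · cos φ₂ · sin²(Δλ/2) = 0.736981.
c = 2·atan2(√a, √(1−a)) = 2.06458 rad → d = 6371·c ≈ 13153.44 km.

13153 km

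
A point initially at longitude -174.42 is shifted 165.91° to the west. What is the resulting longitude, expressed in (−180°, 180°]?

Start at -174.42°; shift −165.91° → -340.33°.
-340.33° lies outside (−180°, 180°]; add 360° → +19.67°.

+19.67°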